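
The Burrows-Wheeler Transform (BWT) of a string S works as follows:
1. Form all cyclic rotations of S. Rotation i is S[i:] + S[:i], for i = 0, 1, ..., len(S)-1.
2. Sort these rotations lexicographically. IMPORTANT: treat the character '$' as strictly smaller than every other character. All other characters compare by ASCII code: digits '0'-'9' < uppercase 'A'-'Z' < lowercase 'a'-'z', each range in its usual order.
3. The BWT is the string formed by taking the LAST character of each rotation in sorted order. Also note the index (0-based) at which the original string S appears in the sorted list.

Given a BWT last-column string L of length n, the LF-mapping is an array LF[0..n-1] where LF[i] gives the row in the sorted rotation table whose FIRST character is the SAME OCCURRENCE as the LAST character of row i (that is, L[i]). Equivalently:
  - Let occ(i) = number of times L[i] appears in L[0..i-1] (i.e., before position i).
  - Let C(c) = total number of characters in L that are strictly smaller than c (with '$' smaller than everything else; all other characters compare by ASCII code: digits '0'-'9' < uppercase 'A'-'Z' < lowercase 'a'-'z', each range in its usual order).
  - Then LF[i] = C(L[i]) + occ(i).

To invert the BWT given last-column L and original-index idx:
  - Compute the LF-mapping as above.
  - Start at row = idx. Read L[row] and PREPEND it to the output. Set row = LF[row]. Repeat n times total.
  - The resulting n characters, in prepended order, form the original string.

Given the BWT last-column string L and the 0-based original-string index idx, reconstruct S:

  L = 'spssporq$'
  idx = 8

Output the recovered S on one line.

Answer: spqspors$

Derivation:
LF mapping: 6 2 7 8 3 1 5 4 0
Walk LF starting at row 8, prepending L[row]:
  step 1: row=8, L[8]='$', prepend. Next row=LF[8]=0
  step 2: row=0, L[0]='s', prepend. Next row=LF[0]=6
  step 3: row=6, L[6]='r', prepend. Next row=LF[6]=5
  step 4: row=5, L[5]='o', prepend. Next row=LF[5]=1
  step 5: row=1, L[1]='p', prepend. Next row=LF[1]=2
  step 6: row=2, L[2]='s', prepend. Next row=LF[2]=7
  step 7: row=7, L[7]='q', prepend. Next row=LF[7]=4
  step 8: row=4, L[4]='p', prepend. Next row=LF[4]=3
  step 9: row=3, L[3]='s', prepend. Next row=LF[3]=8
Reversed output: spqspors$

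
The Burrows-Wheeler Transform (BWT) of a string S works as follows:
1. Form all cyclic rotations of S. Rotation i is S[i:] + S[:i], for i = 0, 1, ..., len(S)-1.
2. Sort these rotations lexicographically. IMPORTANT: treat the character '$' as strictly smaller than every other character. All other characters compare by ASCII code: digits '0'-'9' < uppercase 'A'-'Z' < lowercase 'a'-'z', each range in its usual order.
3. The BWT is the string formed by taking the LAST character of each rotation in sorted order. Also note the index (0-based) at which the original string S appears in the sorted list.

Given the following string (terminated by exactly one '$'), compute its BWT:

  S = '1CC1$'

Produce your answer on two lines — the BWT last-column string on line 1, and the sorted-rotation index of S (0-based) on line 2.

All 5 rotations (rotation i = S[i:]+S[:i]):
  rot[0] = 1CC1$
  rot[1] = CC1$1
  rot[2] = C1$1C
  rot[3] = 1$1CC
  rot[4] = $1CC1
Sorted (with $ < everything):
  sorted[0] = $1CC1  (last char: '1')
  sorted[1] = 1$1CC  (last char: 'C')
  sorted[2] = 1CC1$  (last char: '$')
  sorted[3] = C1$1C  (last char: 'C')
  sorted[4] = CC1$1  (last char: '1')
Last column: 1C$C1
Original string S is at sorted index 2

Answer: 1C$C1
2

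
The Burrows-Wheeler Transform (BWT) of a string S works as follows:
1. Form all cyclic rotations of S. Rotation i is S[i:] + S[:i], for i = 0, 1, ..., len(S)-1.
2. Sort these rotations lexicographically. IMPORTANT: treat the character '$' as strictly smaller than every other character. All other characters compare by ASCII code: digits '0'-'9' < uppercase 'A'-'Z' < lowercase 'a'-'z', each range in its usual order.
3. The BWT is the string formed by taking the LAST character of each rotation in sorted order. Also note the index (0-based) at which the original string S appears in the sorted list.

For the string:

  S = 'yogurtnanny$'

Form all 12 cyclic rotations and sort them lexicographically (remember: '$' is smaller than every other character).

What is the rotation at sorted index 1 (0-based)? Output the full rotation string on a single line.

All 12 rotations (rotation i = S[i:]+S[:i]):
  rot[0] = yogurtnanny$
  rot[1] = ogurtnanny$y
  rot[2] = gurtnanny$yo
  rot[3] = urtnanny$yog
  rot[4] = rtnanny$yogu
  rot[5] = tnanny$yogur
  rot[6] = nanny$yogurt
  rot[7] = anny$yogurtn
  rot[8] = nny$yogurtna
  rot[9] = ny$yogurtnan
  rot[10] = y$yogurtnann
  rot[11] = $yogurtnanny
Sorted (with $ < everything):
  sorted[0] = $yogurtnanny
  sorted[1] = anny$yogurtn
  sorted[2] = gurtnanny$yo
  sorted[3] = nanny$yogurt
  sorted[4] = nny$yogurtna
  sorted[5] = ny$yogurtnan
  sorted[6] = ogurtnanny$y
  sorted[7] = rtnanny$yogu
  sorted[8] = tnanny$yogur
  sorted[9] = urtnanny$yog
  sorted[10] = y$yogurtnann
  sorted[11] = yogurtnanny$
sorted[1] = anny$yogurtn

Answer: anny$yogurtn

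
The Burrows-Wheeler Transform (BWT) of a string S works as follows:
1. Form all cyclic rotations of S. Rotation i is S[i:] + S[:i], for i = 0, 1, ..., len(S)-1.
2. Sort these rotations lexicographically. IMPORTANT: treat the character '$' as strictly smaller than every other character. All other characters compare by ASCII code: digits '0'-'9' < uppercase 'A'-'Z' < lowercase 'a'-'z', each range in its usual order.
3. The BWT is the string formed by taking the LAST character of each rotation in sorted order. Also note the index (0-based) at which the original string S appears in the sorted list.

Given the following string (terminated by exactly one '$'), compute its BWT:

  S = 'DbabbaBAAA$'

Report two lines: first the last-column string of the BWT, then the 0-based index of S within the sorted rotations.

All 11 rotations (rotation i = S[i:]+S[:i]):
  rot[0] = DbabbaBAAA$
  rot[1] = babbaBAAA$D
  rot[2] = abbaBAAA$Db
  rot[3] = bbaBAAA$Dba
  rot[4] = baBAAA$Dbab
  rot[5] = aBAAA$Dbabb
  rot[6] = BAAA$Dbabba
  rot[7] = AAA$DbabbaB
  rot[8] = AA$DbabbaBA
  rot[9] = A$DbabbaBAA
  rot[10] = $DbabbaBAAA
Sorted (with $ < everything):
  sorted[0] = $DbabbaBAAA  (last char: 'A')
  sorted[1] = A$DbabbaBAA  (last char: 'A')
  sorted[2] = AA$DbabbaBA  (last char: 'A')
  sorted[3] = AAA$DbabbaB  (last char: 'B')
  sorted[4] = BAAA$Dbabba  (last char: 'a')
  sorted[5] = DbabbaBAAA$  (last char: '$')
  sorted[6] = aBAAA$Dbabb  (last char: 'b')
  sorted[7] = abbaBAAA$Db  (last char: 'b')
  sorted[8] = baBAAA$Dbab  (last char: 'b')
  sorted[9] = babbaBAAA$D  (last char: 'D')
  sorted[10] = bbaBAAA$Dba  (last char: 'a')
Last column: AAABa$bbbDa
Original string S is at sorted index 5

Answer: AAABa$bbbDa
5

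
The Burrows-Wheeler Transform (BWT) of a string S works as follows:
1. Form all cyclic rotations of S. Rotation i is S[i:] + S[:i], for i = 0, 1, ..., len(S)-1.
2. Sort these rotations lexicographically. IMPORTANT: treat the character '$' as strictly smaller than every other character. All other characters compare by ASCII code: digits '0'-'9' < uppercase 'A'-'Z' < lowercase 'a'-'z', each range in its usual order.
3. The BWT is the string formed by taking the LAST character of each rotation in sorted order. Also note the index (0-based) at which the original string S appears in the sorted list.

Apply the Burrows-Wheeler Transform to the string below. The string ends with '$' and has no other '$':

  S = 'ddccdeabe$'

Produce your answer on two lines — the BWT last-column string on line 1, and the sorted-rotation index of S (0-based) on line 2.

All 10 rotations (rotation i = S[i:]+S[:i]):
  rot[0] = ddccdeabe$
  rot[1] = dccdeabe$d
  rot[2] = ccdeabe$dd
  rot[3] = cdeabe$ddc
  rot[4] = deabe$ddcc
  rot[5] = eabe$ddccd
  rot[6] = abe$ddccde
  rot[7] = be$ddccdea
  rot[8] = e$ddccdeab
  rot[9] = $ddccdeabe
Sorted (with $ < everything):
  sorted[0] = $ddccdeabe  (last char: 'e')
  sorted[1] = abe$ddccde  (last char: 'e')
  sorted[2] = be$ddccdea  (last char: 'a')
  sorted[3] = ccdeabe$dd  (last char: 'd')
  sorted[4] = cdeabe$ddc  (last char: 'c')
  sorted[5] = dccdeabe$d  (last char: 'd')
  sorted[6] = ddccdeabe$  (last char: '$')
  sorted[7] = deabe$ddcc  (last char: 'c')
  sorted[8] = e$ddccdeab  (last char: 'b')
  sorted[9] = eabe$ddccd  (last char: 'd')
Last column: eeadcd$cbd
Original string S is at sorted index 6

Answer: eeadcd$cbd
6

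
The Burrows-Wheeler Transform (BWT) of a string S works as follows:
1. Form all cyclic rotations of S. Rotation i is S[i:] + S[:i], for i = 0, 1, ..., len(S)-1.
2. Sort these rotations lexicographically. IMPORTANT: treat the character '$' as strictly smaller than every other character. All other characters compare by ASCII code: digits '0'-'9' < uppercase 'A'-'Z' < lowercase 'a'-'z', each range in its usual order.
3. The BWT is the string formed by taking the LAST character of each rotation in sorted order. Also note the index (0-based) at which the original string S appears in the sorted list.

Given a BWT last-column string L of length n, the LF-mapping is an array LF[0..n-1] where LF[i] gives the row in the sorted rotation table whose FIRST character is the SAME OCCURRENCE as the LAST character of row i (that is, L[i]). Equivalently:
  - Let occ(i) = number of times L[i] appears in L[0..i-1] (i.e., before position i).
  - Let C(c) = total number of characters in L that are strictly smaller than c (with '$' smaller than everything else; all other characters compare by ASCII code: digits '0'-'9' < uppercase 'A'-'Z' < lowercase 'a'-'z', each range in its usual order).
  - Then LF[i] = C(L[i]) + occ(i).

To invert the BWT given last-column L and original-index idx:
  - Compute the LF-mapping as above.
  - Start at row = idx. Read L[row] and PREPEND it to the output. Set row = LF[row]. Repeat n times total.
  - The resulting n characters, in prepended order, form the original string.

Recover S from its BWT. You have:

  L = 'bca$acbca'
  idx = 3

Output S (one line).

LF mapping: 4 6 1 0 2 7 5 8 3
Walk LF starting at row 3, prepending L[row]:
  step 1: row=3, L[3]='$', prepend. Next row=LF[3]=0
  step 2: row=0, L[0]='b', prepend. Next row=LF[0]=4
  step 3: row=4, L[4]='a', prepend. Next row=LF[4]=2
  step 4: row=2, L[2]='a', prepend. Next row=LF[2]=1
  step 5: row=1, L[1]='c', prepend. Next row=LF[1]=6
  step 6: row=6, L[6]='b', prepend. Next row=LF[6]=5
  step 7: row=5, L[5]='c', prepend. Next row=LF[5]=7
  step 8: row=7, L[7]='c', prepend. Next row=LF[7]=8
  step 9: row=8, L[8]='a', prepend. Next row=LF[8]=3
Reversed output: accbcaab$

Answer: accbcaab$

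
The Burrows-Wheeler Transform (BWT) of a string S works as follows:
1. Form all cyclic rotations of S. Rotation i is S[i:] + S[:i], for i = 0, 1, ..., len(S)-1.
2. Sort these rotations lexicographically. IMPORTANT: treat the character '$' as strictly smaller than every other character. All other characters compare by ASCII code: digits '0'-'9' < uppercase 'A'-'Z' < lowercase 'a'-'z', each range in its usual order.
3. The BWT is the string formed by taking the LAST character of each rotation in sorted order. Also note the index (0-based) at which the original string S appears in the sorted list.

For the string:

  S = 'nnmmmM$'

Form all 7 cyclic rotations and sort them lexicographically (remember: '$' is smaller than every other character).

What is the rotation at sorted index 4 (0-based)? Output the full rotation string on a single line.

All 7 rotations (rotation i = S[i:]+S[:i]):
  rot[0] = nnmmmM$
  rot[1] = nmmmM$n
  rot[2] = mmmM$nn
  rot[3] = mmM$nnm
  rot[4] = mM$nnmm
  rot[5] = M$nnmmm
  rot[6] = $nnmmmM
Sorted (with $ < everything):
  sorted[0] = $nnmmmM
  sorted[1] = M$nnmmm
  sorted[2] = mM$nnmm
  sorted[3] = mmM$nnm
  sorted[4] = mmmM$nn
  sorted[5] = nmmmM$n
  sorted[6] = nnmmmM$
sorted[4] = mmmM$nn

Answer: mmmM$nn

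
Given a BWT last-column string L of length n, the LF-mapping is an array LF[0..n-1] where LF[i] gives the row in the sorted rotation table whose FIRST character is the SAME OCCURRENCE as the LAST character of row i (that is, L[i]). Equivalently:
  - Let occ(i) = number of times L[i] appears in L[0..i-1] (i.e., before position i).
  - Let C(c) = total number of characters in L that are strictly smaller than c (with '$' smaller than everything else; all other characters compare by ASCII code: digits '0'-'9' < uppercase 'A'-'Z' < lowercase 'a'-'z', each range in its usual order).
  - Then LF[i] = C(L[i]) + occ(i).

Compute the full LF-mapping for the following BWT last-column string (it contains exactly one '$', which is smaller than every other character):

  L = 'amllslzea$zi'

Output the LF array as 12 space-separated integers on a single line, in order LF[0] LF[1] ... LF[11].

Answer: 1 8 5 6 9 7 10 3 2 0 11 4

Derivation:
Char counts: '$':1, 'a':2, 'e':1, 'i':1, 'l':3, 'm':1, 's':1, 'z':2
C (first-col start): C('$')=0, C('a')=1, C('e')=3, C('i')=4, C('l')=5, C('m')=8, C('s')=9, C('z')=10
L[0]='a': occ=0, LF[0]=C('a')+0=1+0=1
L[1]='m': occ=0, LF[1]=C('m')+0=8+0=8
L[2]='l': occ=0, LF[2]=C('l')+0=5+0=5
L[3]='l': occ=1, LF[3]=C('l')+1=5+1=6
L[4]='s': occ=0, LF[4]=C('s')+0=9+0=9
L[5]='l': occ=2, LF[5]=C('l')+2=5+2=7
L[6]='z': occ=0, LF[6]=C('z')+0=10+0=10
L[7]='e': occ=0, LF[7]=C('e')+0=3+0=3
L[8]='a': occ=1, LF[8]=C('a')+1=1+1=2
L[9]='$': occ=0, LF[9]=C('$')+0=0+0=0
L[10]='z': occ=1, LF[10]=C('z')+1=10+1=11
L[11]='i': occ=0, LF[11]=C('i')+0=4+0=4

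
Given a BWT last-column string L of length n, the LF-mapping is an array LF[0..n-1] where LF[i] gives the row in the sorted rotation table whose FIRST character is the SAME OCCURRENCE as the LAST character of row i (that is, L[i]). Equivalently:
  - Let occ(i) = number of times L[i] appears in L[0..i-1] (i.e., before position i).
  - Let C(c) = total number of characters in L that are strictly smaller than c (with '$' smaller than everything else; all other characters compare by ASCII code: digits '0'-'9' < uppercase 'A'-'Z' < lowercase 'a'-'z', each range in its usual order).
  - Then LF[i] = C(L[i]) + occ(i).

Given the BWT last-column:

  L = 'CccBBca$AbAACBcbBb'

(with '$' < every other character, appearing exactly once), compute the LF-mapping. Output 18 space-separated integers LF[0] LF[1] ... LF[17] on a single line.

Answer: 8 14 15 4 5 16 10 0 1 11 2 3 9 6 17 12 7 13

Derivation:
Char counts: '$':1, 'A':3, 'B':4, 'C':2, 'a':1, 'b':3, 'c':4
C (first-col start): C('$')=0, C('A')=1, C('B')=4, C('C')=8, C('a')=10, C('b')=11, C('c')=14
L[0]='C': occ=0, LF[0]=C('C')+0=8+0=8
L[1]='c': occ=0, LF[1]=C('c')+0=14+0=14
L[2]='c': occ=1, LF[2]=C('c')+1=14+1=15
L[3]='B': occ=0, LF[3]=C('B')+0=4+0=4
L[4]='B': occ=1, LF[4]=C('B')+1=4+1=5
L[5]='c': occ=2, LF[5]=C('c')+2=14+2=16
L[6]='a': occ=0, LF[6]=C('a')+0=10+0=10
L[7]='$': occ=0, LF[7]=C('$')+0=0+0=0
L[8]='A': occ=0, LF[8]=C('A')+0=1+0=1
L[9]='b': occ=0, LF[9]=C('b')+0=11+0=11
L[10]='A': occ=1, LF[10]=C('A')+1=1+1=2
L[11]='A': occ=2, LF[11]=C('A')+2=1+2=3
L[12]='C': occ=1, LF[12]=C('C')+1=8+1=9
L[13]='B': occ=2, LF[13]=C('B')+2=4+2=6
L[14]='c': occ=3, LF[14]=C('c')+3=14+3=17
L[15]='b': occ=1, LF[15]=C('b')+1=11+1=12
L[16]='B': occ=3, LF[16]=C('B')+3=4+3=7
L[17]='b': occ=2, LF[17]=C('b')+2=11+2=13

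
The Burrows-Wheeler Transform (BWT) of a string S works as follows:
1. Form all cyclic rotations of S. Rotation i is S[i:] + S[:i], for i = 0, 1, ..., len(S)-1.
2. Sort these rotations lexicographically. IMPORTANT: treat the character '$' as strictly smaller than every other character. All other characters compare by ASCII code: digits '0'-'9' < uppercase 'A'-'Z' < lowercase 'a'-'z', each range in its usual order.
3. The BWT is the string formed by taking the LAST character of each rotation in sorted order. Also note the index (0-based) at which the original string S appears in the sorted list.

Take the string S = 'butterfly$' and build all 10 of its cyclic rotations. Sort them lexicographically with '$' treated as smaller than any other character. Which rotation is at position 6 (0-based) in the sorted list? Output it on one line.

All 10 rotations (rotation i = S[i:]+S[:i]):
  rot[0] = butterfly$
  rot[1] = utterfly$b
  rot[2] = tterfly$bu
  rot[3] = terfly$but
  rot[4] = erfly$butt
  rot[5] = rfly$butte
  rot[6] = fly$butter
  rot[7] = ly$butterf
  rot[8] = y$butterfl
  rot[9] = $butterfly
Sorted (with $ < everything):
  sorted[0] = $butterfly
  sorted[1] = butterfly$
  sorted[2] = erfly$butt
  sorted[3] = fly$butter
  sorted[4] = ly$butterf
  sorted[5] = rfly$butte
  sorted[6] = terfly$but
  sorted[7] = tterfly$bu
  sorted[8] = utterfly$b
  sorted[9] = y$butterfl
sorted[6] = terfly$but

Answer: terfly$but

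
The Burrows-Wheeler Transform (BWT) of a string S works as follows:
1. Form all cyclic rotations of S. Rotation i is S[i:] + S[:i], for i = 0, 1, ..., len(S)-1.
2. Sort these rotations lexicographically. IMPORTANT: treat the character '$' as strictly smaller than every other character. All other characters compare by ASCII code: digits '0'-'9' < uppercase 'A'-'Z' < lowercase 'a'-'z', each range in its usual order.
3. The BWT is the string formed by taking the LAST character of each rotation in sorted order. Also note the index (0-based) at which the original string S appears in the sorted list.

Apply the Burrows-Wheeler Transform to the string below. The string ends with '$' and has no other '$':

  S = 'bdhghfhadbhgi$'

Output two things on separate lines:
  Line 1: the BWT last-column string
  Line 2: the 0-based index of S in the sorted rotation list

All 14 rotations (rotation i = S[i:]+S[:i]):
  rot[0] = bdhghfhadbhgi$
  rot[1] = dhghfhadbhgi$b
  rot[2] = hghfhadbhgi$bd
  rot[3] = ghfhadbhgi$bdh
  rot[4] = hfhadbhgi$bdhg
  rot[5] = fhadbhgi$bdhgh
  rot[6] = hadbhgi$bdhghf
  rot[7] = adbhgi$bdhghfh
  rot[8] = dbhgi$bdhghfha
  rot[9] = bhgi$bdhghfhad
  rot[10] = hgi$bdhghfhadb
  rot[11] = gi$bdhghfhadbh
  rot[12] = i$bdhghfhadbhg
  rot[13] = $bdhghfhadbhgi
Sorted (with $ < everything):
  sorted[0] = $bdhghfhadbhgi  (last char: 'i')
  sorted[1] = adbhgi$bdhghfh  (last char: 'h')
  sorted[2] = bdhghfhadbhgi$  (last char: '$')
  sorted[3] = bhgi$bdhghfhad  (last char: 'd')
  sorted[4] = dbhgi$bdhghfha  (last char: 'a')
  sorted[5] = dhghfhadbhgi$b  (last char: 'b')
  sorted[6] = fhadbhgi$bdhgh  (last char: 'h')
  sorted[7] = ghfhadbhgi$bdh  (last char: 'h')
  sorted[8] = gi$bdhghfhadbh  (last char: 'h')
  sorted[9] = hadbhgi$bdhghf  (last char: 'f')
  sorted[10] = hfhadbhgi$bdhg  (last char: 'g')
  sorted[11] = hghfhadbhgi$bd  (last char: 'd')
  sorted[12] = hgi$bdhghfhadb  (last char: 'b')
  sorted[13] = i$bdhghfhadbhg  (last char: 'g')
Last column: ih$dabhhhfgdbg
Original string S is at sorted index 2

Answer: ih$dabhhhfgdbg
2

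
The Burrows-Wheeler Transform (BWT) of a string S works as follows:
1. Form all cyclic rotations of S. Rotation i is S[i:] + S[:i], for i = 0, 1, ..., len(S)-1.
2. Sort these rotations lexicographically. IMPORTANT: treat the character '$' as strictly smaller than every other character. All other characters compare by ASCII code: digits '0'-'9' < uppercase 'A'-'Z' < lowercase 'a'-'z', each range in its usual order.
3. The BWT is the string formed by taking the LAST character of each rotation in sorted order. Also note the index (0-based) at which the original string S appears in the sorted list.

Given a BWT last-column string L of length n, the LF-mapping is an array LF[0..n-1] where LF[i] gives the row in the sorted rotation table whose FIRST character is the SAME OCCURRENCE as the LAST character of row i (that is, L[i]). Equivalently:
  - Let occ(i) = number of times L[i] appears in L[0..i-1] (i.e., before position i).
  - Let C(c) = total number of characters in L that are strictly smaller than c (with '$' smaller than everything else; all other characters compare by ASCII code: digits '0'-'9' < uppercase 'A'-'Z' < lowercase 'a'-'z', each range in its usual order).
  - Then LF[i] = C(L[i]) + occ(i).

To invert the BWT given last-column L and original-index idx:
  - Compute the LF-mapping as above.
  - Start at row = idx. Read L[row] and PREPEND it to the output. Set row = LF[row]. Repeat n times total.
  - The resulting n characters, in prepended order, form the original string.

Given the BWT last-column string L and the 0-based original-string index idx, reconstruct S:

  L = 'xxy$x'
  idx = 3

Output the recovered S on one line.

LF mapping: 1 2 4 0 3
Walk LF starting at row 3, prepending L[row]:
  step 1: row=3, L[3]='$', prepend. Next row=LF[3]=0
  step 2: row=0, L[0]='x', prepend. Next row=LF[0]=1
  step 3: row=1, L[1]='x', prepend. Next row=LF[1]=2
  step 4: row=2, L[2]='y', prepend. Next row=LF[2]=4
  step 5: row=4, L[4]='x', prepend. Next row=LF[4]=3
Reversed output: xyxx$

Answer: xyxx$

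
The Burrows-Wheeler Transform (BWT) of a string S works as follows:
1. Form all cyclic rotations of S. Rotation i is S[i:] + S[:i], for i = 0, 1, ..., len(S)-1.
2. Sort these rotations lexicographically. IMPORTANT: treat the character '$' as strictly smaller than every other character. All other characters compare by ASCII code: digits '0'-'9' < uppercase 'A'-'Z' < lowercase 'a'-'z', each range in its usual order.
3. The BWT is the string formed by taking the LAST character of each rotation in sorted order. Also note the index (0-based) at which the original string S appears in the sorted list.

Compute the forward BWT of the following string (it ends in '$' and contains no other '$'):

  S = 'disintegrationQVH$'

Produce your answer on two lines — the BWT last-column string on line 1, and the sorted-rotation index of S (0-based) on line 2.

Answer: HVnQr$testdoiigina
5

Derivation:
All 18 rotations (rotation i = S[i:]+S[:i]):
  rot[0] = disintegrationQVH$
  rot[1] = isintegrationQVH$d
  rot[2] = sintegrationQVH$di
  rot[3] = integrationQVH$dis
  rot[4] = ntegrationQVH$disi
  rot[5] = tegrationQVH$disin
  rot[6] = egrationQVH$disint
  rot[7] = grationQVH$disinte
  rot[8] = rationQVH$disinteg
  rot[9] = ationQVH$disintegr
  rot[10] = tionQVH$disintegra
  rot[11] = ionQVH$disintegrat
  rot[12] = onQVH$disintegrati
  rot[13] = nQVH$disintegratio
  rot[14] = QVH$disintegration
  rot[15] = VH$disintegrationQ
  rot[16] = H$disintegrationQV
  rot[17] = $disintegrationQVH
Sorted (with $ < everything):
  sorted[0] = $disintegrationQVH  (last char: 'H')
  sorted[1] = H$disintegrationQV  (last char: 'V')
  sorted[2] = QVH$disintegration  (last char: 'n')
  sorted[3] = VH$disintegrationQ  (last char: 'Q')
  sorted[4] = ationQVH$disintegr  (last char: 'r')
  sorted[5] = disintegrationQVH$  (last char: '$')
  sorted[6] = egrationQVH$disint  (last char: 't')
  sorted[7] = grationQVH$disinte  (last char: 'e')
  sorted[8] = integrationQVH$dis  (last char: 's')
  sorted[9] = ionQVH$disintegrat  (last char: 't')
  sorted[10] = isintegrationQVH$d  (last char: 'd')
  sorted[11] = nQVH$disintegratio  (last char: 'o')
  sorted[12] = ntegrationQVH$disi  (last char: 'i')
  sorted[13] = onQVH$disintegrati  (last char: 'i')
  sorted[14] = rationQVH$disinteg  (last char: 'g')
  sorted[15] = sintegrationQVH$di  (last char: 'i')
  sorted[16] = tegrationQVH$disin  (last char: 'n')
  sorted[17] = tionQVH$disintegra  (last char: 'a')
Last column: HVnQr$testdoiigina
Original string S is at sorted index 5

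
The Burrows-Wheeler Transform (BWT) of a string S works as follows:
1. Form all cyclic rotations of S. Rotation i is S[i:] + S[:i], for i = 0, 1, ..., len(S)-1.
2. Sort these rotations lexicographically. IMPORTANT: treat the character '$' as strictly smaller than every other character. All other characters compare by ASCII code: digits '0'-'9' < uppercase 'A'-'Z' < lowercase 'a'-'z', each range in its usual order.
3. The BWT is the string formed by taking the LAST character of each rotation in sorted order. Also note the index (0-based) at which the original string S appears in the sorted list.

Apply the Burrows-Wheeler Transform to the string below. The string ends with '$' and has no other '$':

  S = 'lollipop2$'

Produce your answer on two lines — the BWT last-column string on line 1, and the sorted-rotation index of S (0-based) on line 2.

All 10 rotations (rotation i = S[i:]+S[:i]):
  rot[0] = lollipop2$
  rot[1] = ollipop2$l
  rot[2] = llipop2$lo
  rot[3] = lipop2$lol
  rot[4] = ipop2$loll
  rot[5] = pop2$lolli
  rot[6] = op2$lollip
  rot[7] = p2$lollipo
  rot[8] = 2$lollipop
  rot[9] = $lollipop2
Sorted (with $ < everything):
  sorted[0] = $lollipop2  (last char: '2')
  sorted[1] = 2$lollipop  (last char: 'p')
  sorted[2] = ipop2$loll  (last char: 'l')
  sorted[3] = lipop2$lol  (last char: 'l')
  sorted[4] = llipop2$lo  (last char: 'o')
  sorted[5] = lollipop2$  (last char: '$')
  sorted[6] = ollipop2$l  (last char: 'l')
  sorted[7] = op2$lollip  (last char: 'p')
  sorted[8] = p2$lollipo  (last char: 'o')
  sorted[9] = pop2$lolli  (last char: 'i')
Last column: 2pllo$lpoi
Original string S is at sorted index 5

Answer: 2pllo$lpoi
5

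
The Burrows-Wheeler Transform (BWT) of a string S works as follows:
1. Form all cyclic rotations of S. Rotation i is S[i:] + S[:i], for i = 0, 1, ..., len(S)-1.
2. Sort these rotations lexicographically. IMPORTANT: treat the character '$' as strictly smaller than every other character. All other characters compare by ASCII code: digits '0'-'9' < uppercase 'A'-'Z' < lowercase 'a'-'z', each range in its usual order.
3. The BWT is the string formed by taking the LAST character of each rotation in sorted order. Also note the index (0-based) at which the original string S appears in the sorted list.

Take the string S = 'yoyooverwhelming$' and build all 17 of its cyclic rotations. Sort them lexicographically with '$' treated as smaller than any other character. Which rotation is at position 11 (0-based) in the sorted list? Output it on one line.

All 17 rotations (rotation i = S[i:]+S[:i]):
  rot[0] = yoyooverwhelming$
  rot[1] = oyooverwhelming$y
  rot[2] = yooverwhelming$yo
  rot[3] = ooverwhelming$yoy
  rot[4] = overwhelming$yoyo
  rot[5] = verwhelming$yoyoo
  rot[6] = erwhelming$yoyoov
  rot[7] = rwhelming$yoyoove
  rot[8] = whelming$yoyoover
  rot[9] = helming$yoyooverw
  rot[10] = elming$yoyooverwh
  rot[11] = lming$yoyooverwhe
  rot[12] = ming$yoyooverwhel
  rot[13] = ing$yoyooverwhelm
  rot[14] = ng$yoyooverwhelmi
  rot[15] = g$yoyooverwhelmin
  rot[16] = $yoyooverwhelming
Sorted (with $ < everything):
  sorted[0] = $yoyooverwhelming
  sorted[1] = elming$yoyooverwh
  sorted[2] = erwhelming$yoyoov
  sorted[3] = g$yoyooverwhelmin
  sorted[4] = helming$yoyooverw
  sorted[5] = ing$yoyooverwhelm
  sorted[6] = lming$yoyooverwhe
  sorted[7] = ming$yoyooverwhel
  sorted[8] = ng$yoyooverwhelmi
  sorted[9] = ooverwhelming$yoy
  sorted[10] = overwhelming$yoyo
  sorted[11] = oyooverwhelming$y
  sorted[12] = rwhelming$yoyoove
  sorted[13] = verwhelming$yoyoo
  sorted[14] = whelming$yoyoover
  sorted[15] = yooverwhelming$yo
  sorted[16] = yoyooverwhelming$
sorted[11] = oyooverwhelming$y

Answer: oyooverwhelming$y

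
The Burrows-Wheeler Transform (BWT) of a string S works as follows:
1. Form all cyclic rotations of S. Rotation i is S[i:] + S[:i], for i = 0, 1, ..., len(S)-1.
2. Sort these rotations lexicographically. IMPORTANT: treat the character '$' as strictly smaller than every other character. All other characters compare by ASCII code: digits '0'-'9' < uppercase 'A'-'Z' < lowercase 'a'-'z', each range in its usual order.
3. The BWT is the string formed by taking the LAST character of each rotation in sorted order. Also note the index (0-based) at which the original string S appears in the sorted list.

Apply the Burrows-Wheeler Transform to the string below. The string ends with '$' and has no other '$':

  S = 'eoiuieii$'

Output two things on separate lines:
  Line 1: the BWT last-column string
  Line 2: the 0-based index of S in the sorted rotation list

Answer: ii$iueoei
2

Derivation:
All 9 rotations (rotation i = S[i:]+S[:i]):
  rot[0] = eoiuieii$
  rot[1] = oiuieii$e
  rot[2] = iuieii$eo
  rot[3] = uieii$eoi
  rot[4] = ieii$eoiu
  rot[5] = eii$eoiui
  rot[6] = ii$eoiuie
  rot[7] = i$eoiuiei
  rot[8] = $eoiuieii
Sorted (with $ < everything):
  sorted[0] = $eoiuieii  (last char: 'i')
  sorted[1] = eii$eoiui  (last char: 'i')
  sorted[2] = eoiuieii$  (last char: '$')
  sorted[3] = i$eoiuiei  (last char: 'i')
  sorted[4] = ieii$eoiu  (last char: 'u')
  sorted[5] = ii$eoiuie  (last char: 'e')
  sorted[6] = iuieii$eo  (last char: 'o')
  sorted[7] = oiuieii$e  (last char: 'e')
  sorted[8] = uieii$eoi  (last char: 'i')
Last column: ii$iueoei
Original string S is at sorted index 2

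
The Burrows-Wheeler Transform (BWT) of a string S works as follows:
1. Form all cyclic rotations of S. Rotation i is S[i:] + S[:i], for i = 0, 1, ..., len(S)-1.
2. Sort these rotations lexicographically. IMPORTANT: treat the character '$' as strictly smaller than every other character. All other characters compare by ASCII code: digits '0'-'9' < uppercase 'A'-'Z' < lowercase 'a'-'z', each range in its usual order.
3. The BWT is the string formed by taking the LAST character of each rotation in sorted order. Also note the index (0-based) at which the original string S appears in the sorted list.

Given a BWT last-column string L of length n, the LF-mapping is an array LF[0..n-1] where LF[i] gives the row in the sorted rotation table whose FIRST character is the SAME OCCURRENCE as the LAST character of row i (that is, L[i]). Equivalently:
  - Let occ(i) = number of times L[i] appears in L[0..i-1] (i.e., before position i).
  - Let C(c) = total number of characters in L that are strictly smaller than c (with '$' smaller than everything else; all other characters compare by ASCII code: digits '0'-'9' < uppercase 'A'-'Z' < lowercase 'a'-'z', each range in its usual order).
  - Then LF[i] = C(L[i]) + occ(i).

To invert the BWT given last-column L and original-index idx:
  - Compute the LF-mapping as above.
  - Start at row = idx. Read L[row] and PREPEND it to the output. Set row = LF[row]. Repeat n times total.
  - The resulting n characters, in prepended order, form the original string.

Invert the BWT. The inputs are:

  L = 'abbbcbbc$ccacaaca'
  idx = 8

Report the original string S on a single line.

LF mapping: 1 6 7 8 11 9 10 12 0 13 14 2 15 3 4 16 5
Walk LF starting at row 8, prepending L[row]:
  step 1: row=8, L[8]='$', prepend. Next row=LF[8]=0
  step 2: row=0, L[0]='a', prepend. Next row=LF[0]=1
  step 3: row=1, L[1]='b', prepend. Next row=LF[1]=6
  step 4: row=6, L[6]='b', prepend. Next row=LF[6]=10
  step 5: row=10, L[10]='c', prepend. Next row=LF[10]=14
  step 6: row=14, L[14]='a', prepend. Next row=LF[14]=4
  step 7: row=4, L[4]='c', prepend. Next row=LF[4]=11
  step 8: row=11, L[11]='a', prepend. Next row=LF[11]=2
  step 9: row=2, L[2]='b', prepend. Next row=LF[2]=7
  step 10: row=7, L[7]='c', prepend. Next row=LF[7]=12
  step 11: row=12, L[12]='c', prepend. Next row=LF[12]=15
  step 12: row=15, L[15]='c', prepend. Next row=LF[15]=16
  step 13: row=16, L[16]='a', prepend. Next row=LF[16]=5
  step 14: row=5, L[5]='b', prepend. Next row=LF[5]=9
  step 15: row=9, L[9]='c', prepend. Next row=LF[9]=13
  step 16: row=13, L[13]='a', prepend. Next row=LF[13]=3
  step 17: row=3, L[3]='b', prepend. Next row=LF[3]=8
Reversed output: bacbacccbacacbba$

Answer: bacbacccbacacbba$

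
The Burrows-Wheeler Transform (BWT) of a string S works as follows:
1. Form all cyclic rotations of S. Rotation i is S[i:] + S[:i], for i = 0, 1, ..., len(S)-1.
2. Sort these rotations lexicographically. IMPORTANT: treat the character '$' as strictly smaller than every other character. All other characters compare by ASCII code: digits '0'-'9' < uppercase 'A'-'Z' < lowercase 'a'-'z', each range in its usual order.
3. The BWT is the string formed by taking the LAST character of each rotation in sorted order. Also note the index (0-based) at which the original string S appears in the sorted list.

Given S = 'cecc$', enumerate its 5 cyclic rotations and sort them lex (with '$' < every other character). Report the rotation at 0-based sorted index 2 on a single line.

Answer: cc$ce

Derivation:
All 5 rotations (rotation i = S[i:]+S[:i]):
  rot[0] = cecc$
  rot[1] = ecc$c
  rot[2] = cc$ce
  rot[3] = c$cec
  rot[4] = $cecc
Sorted (with $ < everything):
  sorted[0] = $cecc
  sorted[1] = c$cec
  sorted[2] = cc$ce
  sorted[3] = cecc$
  sorted[4] = ecc$c
sorted[2] = cc$ce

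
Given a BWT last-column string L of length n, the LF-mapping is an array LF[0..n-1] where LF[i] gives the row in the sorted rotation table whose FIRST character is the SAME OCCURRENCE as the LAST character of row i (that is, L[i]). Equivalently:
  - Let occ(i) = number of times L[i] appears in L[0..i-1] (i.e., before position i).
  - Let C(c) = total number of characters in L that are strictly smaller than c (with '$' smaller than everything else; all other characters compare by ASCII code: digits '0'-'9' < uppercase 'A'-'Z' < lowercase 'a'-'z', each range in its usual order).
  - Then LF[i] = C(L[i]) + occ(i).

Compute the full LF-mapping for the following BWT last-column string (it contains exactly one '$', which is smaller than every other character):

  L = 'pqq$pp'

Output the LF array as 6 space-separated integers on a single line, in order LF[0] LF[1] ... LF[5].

Char counts: '$':1, 'p':3, 'q':2
C (first-col start): C('$')=0, C('p')=1, C('q')=4
L[0]='p': occ=0, LF[0]=C('p')+0=1+0=1
L[1]='q': occ=0, LF[1]=C('q')+0=4+0=4
L[2]='q': occ=1, LF[2]=C('q')+1=4+1=5
L[3]='$': occ=0, LF[3]=C('$')+0=0+0=0
L[4]='p': occ=1, LF[4]=C('p')+1=1+1=2
L[5]='p': occ=2, LF[5]=C('p')+2=1+2=3

Answer: 1 4 5 0 2 3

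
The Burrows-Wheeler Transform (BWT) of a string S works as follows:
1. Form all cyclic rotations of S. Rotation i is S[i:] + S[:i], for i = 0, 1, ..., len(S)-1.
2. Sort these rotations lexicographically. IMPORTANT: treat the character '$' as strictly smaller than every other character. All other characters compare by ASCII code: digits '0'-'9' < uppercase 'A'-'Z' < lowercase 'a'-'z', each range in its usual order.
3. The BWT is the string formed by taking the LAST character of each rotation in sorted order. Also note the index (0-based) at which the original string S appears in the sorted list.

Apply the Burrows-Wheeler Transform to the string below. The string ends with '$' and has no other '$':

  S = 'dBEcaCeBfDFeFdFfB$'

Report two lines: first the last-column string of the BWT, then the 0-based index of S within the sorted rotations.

Answer: BfdeafBeDdcE$FCFFB
12

Derivation:
All 18 rotations (rotation i = S[i:]+S[:i]):
  rot[0] = dBEcaCeBfDFeFdFfB$
  rot[1] = BEcaCeBfDFeFdFfB$d
  rot[2] = EcaCeBfDFeFdFfB$dB
  rot[3] = caCeBfDFeFdFfB$dBE
  rot[4] = aCeBfDFeFdFfB$dBEc
  rot[5] = CeBfDFeFdFfB$dBEca
  rot[6] = eBfDFeFdFfB$dBEcaC
  rot[7] = BfDFeFdFfB$dBEcaCe
  rot[8] = fDFeFdFfB$dBEcaCeB
  rot[9] = DFeFdFfB$dBEcaCeBf
  rot[10] = FeFdFfB$dBEcaCeBfD
  rot[11] = eFdFfB$dBEcaCeBfDF
  rot[12] = FdFfB$dBEcaCeBfDFe
  rot[13] = dFfB$dBEcaCeBfDFeF
  rot[14] = FfB$dBEcaCeBfDFeFd
  rot[15] = fB$dBEcaCeBfDFeFdF
  rot[16] = B$dBEcaCeBfDFeFdFf
  rot[17] = $dBEcaCeBfDFeFdFfB
Sorted (with $ < everything):
  sorted[0] = $dBEcaCeBfDFeFdFfB  (last char: 'B')
  sorted[1] = B$dBEcaCeBfDFeFdFf  (last char: 'f')
  sorted[2] = BEcaCeBfDFeFdFfB$d  (last char: 'd')
  sorted[3] = BfDFeFdFfB$dBEcaCe  (last char: 'e')
  sorted[4] = CeBfDFeFdFfB$dBEca  (last char: 'a')
  sorted[5] = DFeFdFfB$dBEcaCeBf  (last char: 'f')
  sorted[6] = EcaCeBfDFeFdFfB$dB  (last char: 'B')
  sorted[7] = FdFfB$dBEcaCeBfDFe  (last char: 'e')
  sorted[8] = FeFdFfB$dBEcaCeBfD  (last char: 'D')
  sorted[9] = FfB$dBEcaCeBfDFeFd  (last char: 'd')
  sorted[10] = aCeBfDFeFdFfB$dBEc  (last char: 'c')
  sorted[11] = caCeBfDFeFdFfB$dBE  (last char: 'E')
  sorted[12] = dBEcaCeBfDFeFdFfB$  (last char: '$')
  sorted[13] = dFfB$dBEcaCeBfDFeF  (last char: 'F')
  sorted[14] = eBfDFeFdFfB$dBEcaC  (last char: 'C')
  sorted[15] = eFdFfB$dBEcaCeBfDF  (last char: 'F')
  sorted[16] = fB$dBEcaCeBfDFeFdF  (last char: 'F')
  sorted[17] = fDFeFdFfB$dBEcaCeB  (last char: 'B')
Last column: BfdeafBeDdcE$FCFFB
Original string S is at sorted index 12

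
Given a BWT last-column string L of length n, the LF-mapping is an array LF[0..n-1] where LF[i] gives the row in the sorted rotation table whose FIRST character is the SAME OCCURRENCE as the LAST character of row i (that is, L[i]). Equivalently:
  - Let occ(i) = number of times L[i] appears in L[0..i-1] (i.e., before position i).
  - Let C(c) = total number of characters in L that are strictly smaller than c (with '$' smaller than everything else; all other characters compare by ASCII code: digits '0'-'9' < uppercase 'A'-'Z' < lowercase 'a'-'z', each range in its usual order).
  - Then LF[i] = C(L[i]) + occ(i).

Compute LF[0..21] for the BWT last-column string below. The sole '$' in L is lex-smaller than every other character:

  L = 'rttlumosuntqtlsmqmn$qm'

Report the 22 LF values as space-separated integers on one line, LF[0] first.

Char counts: '$':1, 'l':2, 'm':4, 'n':2, 'o':1, 'q':3, 'r':1, 's':2, 't':4, 'u':2
C (first-col start): C('$')=0, C('l')=1, C('m')=3, C('n')=7, C('o')=9, C('q')=10, C('r')=13, C('s')=14, C('t')=16, C('u')=20
L[0]='r': occ=0, LF[0]=C('r')+0=13+0=13
L[1]='t': occ=0, LF[1]=C('t')+0=16+0=16
L[2]='t': occ=1, LF[2]=C('t')+1=16+1=17
L[3]='l': occ=0, LF[3]=C('l')+0=1+0=1
L[4]='u': occ=0, LF[4]=C('u')+0=20+0=20
L[5]='m': occ=0, LF[5]=C('m')+0=3+0=3
L[6]='o': occ=0, LF[6]=C('o')+0=9+0=9
L[7]='s': occ=0, LF[7]=C('s')+0=14+0=14
L[8]='u': occ=1, LF[8]=C('u')+1=20+1=21
L[9]='n': occ=0, LF[9]=C('n')+0=7+0=7
L[10]='t': occ=2, LF[10]=C('t')+2=16+2=18
L[11]='q': occ=0, LF[11]=C('q')+0=10+0=10
L[12]='t': occ=3, LF[12]=C('t')+3=16+3=19
L[13]='l': occ=1, LF[13]=C('l')+1=1+1=2
L[14]='s': occ=1, LF[14]=C('s')+1=14+1=15
L[15]='m': occ=1, LF[15]=C('m')+1=3+1=4
L[16]='q': occ=1, LF[16]=C('q')+1=10+1=11
L[17]='m': occ=2, LF[17]=C('m')+2=3+2=5
L[18]='n': occ=1, LF[18]=C('n')+1=7+1=8
L[19]='$': occ=0, LF[19]=C('$')+0=0+0=0
L[20]='q': occ=2, LF[20]=C('q')+2=10+2=12
L[21]='m': occ=3, LF[21]=C('m')+3=3+3=6

Answer: 13 16 17 1 20 3 9 14 21 7 18 10 19 2 15 4 11 5 8 0 12 6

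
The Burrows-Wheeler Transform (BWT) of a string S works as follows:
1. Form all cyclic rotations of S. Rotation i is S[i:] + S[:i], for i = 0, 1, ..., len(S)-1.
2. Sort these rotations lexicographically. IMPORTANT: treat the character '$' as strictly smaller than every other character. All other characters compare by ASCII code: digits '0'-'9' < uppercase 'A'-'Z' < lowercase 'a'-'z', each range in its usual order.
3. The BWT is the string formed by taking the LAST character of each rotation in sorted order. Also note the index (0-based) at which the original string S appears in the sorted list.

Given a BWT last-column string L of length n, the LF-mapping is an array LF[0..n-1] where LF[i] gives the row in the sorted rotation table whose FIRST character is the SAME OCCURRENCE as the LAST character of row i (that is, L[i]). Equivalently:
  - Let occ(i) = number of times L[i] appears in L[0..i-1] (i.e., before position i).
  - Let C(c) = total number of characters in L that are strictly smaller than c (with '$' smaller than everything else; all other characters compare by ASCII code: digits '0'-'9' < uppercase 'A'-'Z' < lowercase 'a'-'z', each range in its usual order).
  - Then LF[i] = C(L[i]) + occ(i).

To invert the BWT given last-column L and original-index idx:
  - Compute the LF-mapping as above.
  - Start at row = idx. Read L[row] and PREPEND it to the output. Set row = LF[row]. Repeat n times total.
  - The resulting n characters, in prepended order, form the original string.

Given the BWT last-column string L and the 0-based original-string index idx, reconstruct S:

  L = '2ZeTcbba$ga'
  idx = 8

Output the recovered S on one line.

Answer: cabbageTZ2$

Derivation:
LF mapping: 1 3 9 2 8 6 7 4 0 10 5
Walk LF starting at row 8, prepending L[row]:
  step 1: row=8, L[8]='$', prepend. Next row=LF[8]=0
  step 2: row=0, L[0]='2', prepend. Next row=LF[0]=1
  step 3: row=1, L[1]='Z', prepend. Next row=LF[1]=3
  step 4: row=3, L[3]='T', prepend. Next row=LF[3]=2
  step 5: row=2, L[2]='e', prepend. Next row=LF[2]=9
  step 6: row=9, L[9]='g', prepend. Next row=LF[9]=10
  step 7: row=10, L[10]='a', prepend. Next row=LF[10]=5
  step 8: row=5, L[5]='b', prepend. Next row=LF[5]=6
  step 9: row=6, L[6]='b', prepend. Next row=LF[6]=7
  step 10: row=7, L[7]='a', prepend. Next row=LF[7]=4
  step 11: row=4, L[4]='c', prepend. Next row=LF[4]=8
Reversed output: cabbageTZ2$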